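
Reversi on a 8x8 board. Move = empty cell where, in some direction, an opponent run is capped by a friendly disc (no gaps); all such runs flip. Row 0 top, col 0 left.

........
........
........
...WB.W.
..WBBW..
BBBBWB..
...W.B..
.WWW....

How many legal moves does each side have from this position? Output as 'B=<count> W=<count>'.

-- B to move --
(2,2): flips 1 -> legal
(2,3): flips 1 -> legal
(2,4): flips 2 -> legal
(2,5): no bracket -> illegal
(2,6): no bracket -> illegal
(2,7): no bracket -> illegal
(3,1): flips 1 -> legal
(3,2): flips 2 -> legal
(3,5): flips 1 -> legal
(3,7): no bracket -> illegal
(4,1): flips 1 -> legal
(4,6): flips 1 -> legal
(4,7): no bracket -> illegal
(5,6): flips 1 -> legal
(6,0): no bracket -> illegal
(6,1): no bracket -> illegal
(6,2): no bracket -> illegal
(6,4): flips 1 -> legal
(7,0): no bracket -> illegal
(7,4): flips 1 -> legal
B mobility = 11
-- W to move --
(2,3): flips 1 -> legal
(2,4): flips 2 -> legal
(2,5): no bracket -> illegal
(3,2): flips 1 -> legal
(3,5): flips 1 -> legal
(4,0): no bracket -> illegal
(4,1): flips 1 -> legal
(4,6): no bracket -> illegal
(5,6): flips 1 -> legal
(6,0): flips 1 -> legal
(6,1): no bracket -> illegal
(6,2): flips 1 -> legal
(6,4): flips 1 -> legal
(6,6): flips 2 -> legal
(7,4): no bracket -> illegal
(7,5): flips 2 -> legal
(7,6): flips 1 -> legal
W mobility = 12

Answer: B=11 W=12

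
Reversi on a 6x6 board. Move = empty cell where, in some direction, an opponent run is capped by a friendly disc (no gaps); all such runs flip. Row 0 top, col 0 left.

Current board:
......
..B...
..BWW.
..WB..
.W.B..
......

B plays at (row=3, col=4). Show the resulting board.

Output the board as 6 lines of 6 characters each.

Place B at (3,4); scan 8 dirs for brackets.
Dir NW: opp run (2,3) capped by B -> flip
Dir N: opp run (2,4), next='.' -> no flip
Dir NE: first cell '.' (not opp) -> no flip
Dir W: first cell 'B' (not opp) -> no flip
Dir E: first cell '.' (not opp) -> no flip
Dir SW: first cell 'B' (not opp) -> no flip
Dir S: first cell '.' (not opp) -> no flip
Dir SE: first cell '.' (not opp) -> no flip
All flips: (2,3)

Answer: ......
..B...
..BBW.
..WBB.
.W.B..
......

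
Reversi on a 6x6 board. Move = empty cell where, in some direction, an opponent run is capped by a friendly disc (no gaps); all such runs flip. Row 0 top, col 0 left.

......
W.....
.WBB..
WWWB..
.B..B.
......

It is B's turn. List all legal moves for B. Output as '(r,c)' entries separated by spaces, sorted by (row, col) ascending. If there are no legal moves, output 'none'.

(0,0): no bracket -> illegal
(0,1): no bracket -> illegal
(1,1): flips 2 -> legal
(1,2): no bracket -> illegal
(2,0): flips 1 -> legal
(4,0): flips 1 -> legal
(4,2): flips 1 -> legal
(4,3): no bracket -> illegal

Answer: (1,1) (2,0) (4,0) (4,2)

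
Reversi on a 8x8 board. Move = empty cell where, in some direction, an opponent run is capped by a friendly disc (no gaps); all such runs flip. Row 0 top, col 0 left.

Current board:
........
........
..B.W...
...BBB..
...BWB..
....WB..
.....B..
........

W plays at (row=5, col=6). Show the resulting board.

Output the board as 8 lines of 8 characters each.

Answer: ........
........
..B.W...
...BBB..
...BWB..
....WWW.
.....B..
........

Derivation:
Place W at (5,6); scan 8 dirs for brackets.
Dir NW: opp run (4,5) (3,4), next='.' -> no flip
Dir N: first cell '.' (not opp) -> no flip
Dir NE: first cell '.' (not opp) -> no flip
Dir W: opp run (5,5) capped by W -> flip
Dir E: first cell '.' (not opp) -> no flip
Dir SW: opp run (6,5), next='.' -> no flip
Dir S: first cell '.' (not opp) -> no flip
Dir SE: first cell '.' (not opp) -> no flip
All flips: (5,5)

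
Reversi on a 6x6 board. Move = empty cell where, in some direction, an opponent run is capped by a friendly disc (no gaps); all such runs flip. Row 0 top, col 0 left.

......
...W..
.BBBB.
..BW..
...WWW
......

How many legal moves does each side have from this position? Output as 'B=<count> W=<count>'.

Answer: B=8 W=5

Derivation:
-- B to move --
(0,2): flips 1 -> legal
(0,3): flips 1 -> legal
(0,4): flips 1 -> legal
(1,2): no bracket -> illegal
(1,4): no bracket -> illegal
(3,4): flips 1 -> legal
(3,5): no bracket -> illegal
(4,2): flips 1 -> legal
(5,2): no bracket -> illegal
(5,3): flips 2 -> legal
(5,4): flips 1 -> legal
(5,5): flips 2 -> legal
B mobility = 8
-- W to move --
(1,0): flips 2 -> legal
(1,1): flips 1 -> legal
(1,2): no bracket -> illegal
(1,4): no bracket -> illegal
(1,5): flips 1 -> legal
(2,0): no bracket -> illegal
(2,5): no bracket -> illegal
(3,0): no bracket -> illegal
(3,1): flips 2 -> legal
(3,4): no bracket -> illegal
(3,5): flips 1 -> legal
(4,1): no bracket -> illegal
(4,2): no bracket -> illegal
W mobility = 5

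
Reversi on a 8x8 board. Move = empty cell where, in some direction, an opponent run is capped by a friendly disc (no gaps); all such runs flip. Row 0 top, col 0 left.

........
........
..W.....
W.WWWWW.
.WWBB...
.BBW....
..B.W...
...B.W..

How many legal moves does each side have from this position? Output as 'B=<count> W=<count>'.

Answer: B=12 W=9

Derivation:
-- B to move --
(1,1): flips 2 -> legal
(1,2): flips 3 -> legal
(1,3): no bracket -> illegal
(2,0): no bracket -> illegal
(2,1): flips 1 -> legal
(2,3): flips 1 -> legal
(2,4): flips 3 -> legal
(2,5): flips 1 -> legal
(2,6): flips 1 -> legal
(2,7): no bracket -> illegal
(3,1): flips 1 -> legal
(3,7): no bracket -> illegal
(4,0): flips 2 -> legal
(4,5): no bracket -> illegal
(4,6): no bracket -> illegal
(4,7): no bracket -> illegal
(5,0): no bracket -> illegal
(5,4): flips 1 -> legal
(5,5): flips 1 -> legal
(6,3): flips 1 -> legal
(6,5): no bracket -> illegal
(6,6): no bracket -> illegal
(7,4): no bracket -> illegal
(7,6): no bracket -> illegal
B mobility = 12
-- W to move --
(4,0): no bracket -> illegal
(4,5): flips 2 -> legal
(5,0): flips 2 -> legal
(5,4): flips 2 -> legal
(5,5): flips 1 -> legal
(6,0): flips 1 -> legal
(6,1): flips 3 -> legal
(6,3): flips 1 -> legal
(7,1): flips 1 -> legal
(7,2): flips 2 -> legal
(7,4): no bracket -> illegal
W mobility = 9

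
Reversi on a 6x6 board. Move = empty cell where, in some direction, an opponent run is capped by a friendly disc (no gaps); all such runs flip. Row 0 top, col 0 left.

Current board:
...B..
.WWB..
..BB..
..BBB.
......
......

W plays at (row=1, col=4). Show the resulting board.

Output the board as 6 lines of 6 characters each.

Answer: ...B..
.WWWW.
..BB..
..BBB.
......
......

Derivation:
Place W at (1,4); scan 8 dirs for brackets.
Dir NW: opp run (0,3), next=edge -> no flip
Dir N: first cell '.' (not opp) -> no flip
Dir NE: first cell '.' (not opp) -> no flip
Dir W: opp run (1,3) capped by W -> flip
Dir E: first cell '.' (not opp) -> no flip
Dir SW: opp run (2,3) (3,2), next='.' -> no flip
Dir S: first cell '.' (not opp) -> no flip
Dir SE: first cell '.' (not opp) -> no flip
All flips: (1,3)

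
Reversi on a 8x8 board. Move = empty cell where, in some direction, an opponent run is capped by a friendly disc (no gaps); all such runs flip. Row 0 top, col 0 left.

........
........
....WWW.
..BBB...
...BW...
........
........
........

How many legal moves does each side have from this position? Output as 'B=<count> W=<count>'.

-- B to move --
(1,3): no bracket -> illegal
(1,4): flips 1 -> legal
(1,5): flips 1 -> legal
(1,6): flips 1 -> legal
(1,7): no bracket -> illegal
(2,3): no bracket -> illegal
(2,7): no bracket -> illegal
(3,5): no bracket -> illegal
(3,6): no bracket -> illegal
(3,7): no bracket -> illegal
(4,5): flips 1 -> legal
(5,3): no bracket -> illegal
(5,4): flips 1 -> legal
(5,5): flips 1 -> legal
B mobility = 6
-- W to move --
(2,1): no bracket -> illegal
(2,2): flips 1 -> legal
(2,3): no bracket -> illegal
(3,1): no bracket -> illegal
(3,5): no bracket -> illegal
(4,1): no bracket -> illegal
(4,2): flips 2 -> legal
(4,5): no bracket -> illegal
(5,2): flips 2 -> legal
(5,3): no bracket -> illegal
(5,4): no bracket -> illegal
W mobility = 3

Answer: B=6 W=3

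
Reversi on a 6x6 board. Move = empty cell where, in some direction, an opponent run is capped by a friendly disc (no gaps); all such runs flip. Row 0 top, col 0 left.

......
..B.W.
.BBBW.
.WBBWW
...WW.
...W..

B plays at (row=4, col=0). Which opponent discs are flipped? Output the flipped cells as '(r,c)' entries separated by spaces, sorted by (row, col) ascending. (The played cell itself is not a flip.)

Dir NW: edge -> no flip
Dir N: first cell '.' (not opp) -> no flip
Dir NE: opp run (3,1) capped by B -> flip
Dir W: edge -> no flip
Dir E: first cell '.' (not opp) -> no flip
Dir SW: edge -> no flip
Dir S: first cell '.' (not opp) -> no flip
Dir SE: first cell '.' (not opp) -> no flip

Answer: (3,1)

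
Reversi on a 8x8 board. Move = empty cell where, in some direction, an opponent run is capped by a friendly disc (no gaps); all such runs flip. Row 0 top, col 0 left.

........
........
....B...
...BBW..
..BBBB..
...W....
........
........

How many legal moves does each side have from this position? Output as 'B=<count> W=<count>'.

-- B to move --
(2,5): flips 1 -> legal
(2,6): flips 1 -> legal
(3,6): flips 1 -> legal
(4,6): flips 1 -> legal
(5,2): no bracket -> illegal
(5,4): no bracket -> illegal
(6,2): flips 1 -> legal
(6,3): flips 1 -> legal
(6,4): flips 1 -> legal
B mobility = 7
-- W to move --
(1,3): flips 1 -> legal
(1,4): no bracket -> illegal
(1,5): no bracket -> illegal
(2,2): no bracket -> illegal
(2,3): flips 2 -> legal
(2,5): no bracket -> illegal
(3,1): flips 1 -> legal
(3,2): flips 2 -> legal
(3,6): no bracket -> illegal
(4,1): no bracket -> illegal
(4,6): no bracket -> illegal
(5,1): no bracket -> illegal
(5,2): no bracket -> illegal
(5,4): no bracket -> illegal
(5,5): flips 1 -> legal
(5,6): no bracket -> illegal
W mobility = 5

Answer: B=7 W=5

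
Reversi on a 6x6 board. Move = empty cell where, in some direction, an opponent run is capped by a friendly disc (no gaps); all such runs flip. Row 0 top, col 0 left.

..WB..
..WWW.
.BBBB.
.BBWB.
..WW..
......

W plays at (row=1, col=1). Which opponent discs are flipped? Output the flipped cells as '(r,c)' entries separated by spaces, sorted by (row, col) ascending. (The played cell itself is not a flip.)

Dir NW: first cell '.' (not opp) -> no flip
Dir N: first cell '.' (not opp) -> no flip
Dir NE: first cell 'W' (not opp) -> no flip
Dir W: first cell '.' (not opp) -> no flip
Dir E: first cell 'W' (not opp) -> no flip
Dir SW: first cell '.' (not opp) -> no flip
Dir S: opp run (2,1) (3,1), next='.' -> no flip
Dir SE: opp run (2,2) capped by W -> flip

Answer: (2,2)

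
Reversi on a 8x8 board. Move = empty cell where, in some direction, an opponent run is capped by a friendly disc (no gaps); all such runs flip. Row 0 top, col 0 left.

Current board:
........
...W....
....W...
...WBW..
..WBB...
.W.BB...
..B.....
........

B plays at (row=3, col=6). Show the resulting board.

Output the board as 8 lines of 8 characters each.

Answer: ........
...W....
....W...
...WBBB.
..WBB...
.W.BB...
..B.....
........

Derivation:
Place B at (3,6); scan 8 dirs for brackets.
Dir NW: first cell '.' (not opp) -> no flip
Dir N: first cell '.' (not opp) -> no flip
Dir NE: first cell '.' (not opp) -> no flip
Dir W: opp run (3,5) capped by B -> flip
Dir E: first cell '.' (not opp) -> no flip
Dir SW: first cell '.' (not opp) -> no flip
Dir S: first cell '.' (not opp) -> no flip
Dir SE: first cell '.' (not opp) -> no flip
All flips: (3,5)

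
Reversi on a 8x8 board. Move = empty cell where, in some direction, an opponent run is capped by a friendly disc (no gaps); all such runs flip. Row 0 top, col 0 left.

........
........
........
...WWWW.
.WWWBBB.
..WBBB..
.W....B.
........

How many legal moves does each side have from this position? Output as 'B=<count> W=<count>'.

Answer: B=10 W=8

Derivation:
-- B to move --
(2,2): flips 1 -> legal
(2,3): flips 3 -> legal
(2,4): flips 2 -> legal
(2,5): flips 1 -> legal
(2,6): flips 2 -> legal
(2,7): flips 1 -> legal
(3,0): no bracket -> illegal
(3,1): flips 1 -> legal
(3,2): flips 1 -> legal
(3,7): no bracket -> illegal
(4,0): flips 3 -> legal
(4,7): no bracket -> illegal
(5,0): no bracket -> illegal
(5,1): flips 1 -> legal
(6,0): no bracket -> illegal
(6,2): no bracket -> illegal
(6,3): no bracket -> illegal
(7,0): no bracket -> illegal
(7,1): no bracket -> illegal
(7,2): no bracket -> illegal
B mobility = 10
-- W to move --
(3,7): no bracket -> illegal
(4,7): flips 3 -> legal
(5,6): flips 5 -> legal
(5,7): flips 1 -> legal
(6,2): flips 2 -> legal
(6,3): flips 3 -> legal
(6,4): flips 3 -> legal
(6,5): flips 3 -> legal
(6,7): no bracket -> illegal
(7,5): no bracket -> illegal
(7,6): no bracket -> illegal
(7,7): flips 3 -> legal
W mobility = 8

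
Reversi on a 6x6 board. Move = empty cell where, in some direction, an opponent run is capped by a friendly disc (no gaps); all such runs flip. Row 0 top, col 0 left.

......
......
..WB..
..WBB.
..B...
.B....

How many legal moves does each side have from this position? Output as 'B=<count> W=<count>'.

Answer: B=5 W=5

Derivation:
-- B to move --
(1,1): flips 1 -> legal
(1,2): flips 2 -> legal
(1,3): no bracket -> illegal
(2,1): flips 1 -> legal
(3,1): flips 1 -> legal
(4,1): flips 1 -> legal
(4,3): no bracket -> illegal
B mobility = 5
-- W to move --
(1,2): no bracket -> illegal
(1,3): no bracket -> illegal
(1,4): flips 1 -> legal
(2,4): flips 1 -> legal
(2,5): no bracket -> illegal
(3,1): no bracket -> illegal
(3,5): flips 2 -> legal
(4,0): no bracket -> illegal
(4,1): no bracket -> illegal
(4,3): no bracket -> illegal
(4,4): flips 1 -> legal
(4,5): no bracket -> illegal
(5,0): no bracket -> illegal
(5,2): flips 1 -> legal
(5,3): no bracket -> illegal
W mobility = 5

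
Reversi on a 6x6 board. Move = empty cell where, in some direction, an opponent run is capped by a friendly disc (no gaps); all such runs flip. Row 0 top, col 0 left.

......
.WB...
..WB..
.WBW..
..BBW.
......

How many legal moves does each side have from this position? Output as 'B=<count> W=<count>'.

-- B to move --
(0,0): no bracket -> illegal
(0,1): no bracket -> illegal
(0,2): no bracket -> illegal
(1,0): flips 1 -> legal
(1,3): no bracket -> illegal
(2,0): flips 1 -> legal
(2,1): flips 1 -> legal
(2,4): flips 1 -> legal
(3,0): flips 1 -> legal
(3,4): flips 1 -> legal
(3,5): no bracket -> illegal
(4,0): no bracket -> illegal
(4,1): no bracket -> illegal
(4,5): flips 1 -> legal
(5,3): no bracket -> illegal
(5,4): no bracket -> illegal
(5,5): no bracket -> illegal
B mobility = 7
-- W to move --
(0,1): no bracket -> illegal
(0,2): flips 1 -> legal
(0,3): no bracket -> illegal
(1,3): flips 2 -> legal
(1,4): no bracket -> illegal
(2,1): no bracket -> illegal
(2,4): flips 1 -> legal
(3,4): no bracket -> illegal
(4,1): flips 2 -> legal
(5,1): flips 1 -> legal
(5,2): flips 2 -> legal
(5,3): flips 2 -> legal
(5,4): no bracket -> illegal
W mobility = 7

Answer: B=7 W=7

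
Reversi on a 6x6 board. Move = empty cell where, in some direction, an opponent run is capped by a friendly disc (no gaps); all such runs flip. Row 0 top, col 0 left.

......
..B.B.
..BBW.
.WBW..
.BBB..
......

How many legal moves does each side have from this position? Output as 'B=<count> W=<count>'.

Answer: B=8 W=6

Derivation:
-- B to move --
(1,3): no bracket -> illegal
(1,5): flips 2 -> legal
(2,0): flips 1 -> legal
(2,1): flips 1 -> legal
(2,5): flips 1 -> legal
(3,0): flips 1 -> legal
(3,4): flips 2 -> legal
(3,5): no bracket -> illegal
(4,0): flips 1 -> legal
(4,4): flips 1 -> legal
B mobility = 8
-- W to move --
(0,1): no bracket -> illegal
(0,2): no bracket -> illegal
(0,3): no bracket -> illegal
(0,4): flips 1 -> legal
(0,5): no bracket -> illegal
(1,1): flips 1 -> legal
(1,3): flips 2 -> legal
(1,5): no bracket -> illegal
(2,1): flips 2 -> legal
(2,5): no bracket -> illegal
(3,0): no bracket -> illegal
(3,4): no bracket -> illegal
(4,0): no bracket -> illegal
(4,4): no bracket -> illegal
(5,0): no bracket -> illegal
(5,1): flips 2 -> legal
(5,2): no bracket -> illegal
(5,3): flips 2 -> legal
(5,4): no bracket -> illegal
W mobility = 6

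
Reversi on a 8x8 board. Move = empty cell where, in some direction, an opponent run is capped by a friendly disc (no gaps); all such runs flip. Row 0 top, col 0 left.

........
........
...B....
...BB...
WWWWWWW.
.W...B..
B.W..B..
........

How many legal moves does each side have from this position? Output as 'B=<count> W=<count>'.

-- B to move --
(3,0): no bracket -> illegal
(3,1): no bracket -> illegal
(3,2): no bracket -> illegal
(3,5): flips 1 -> legal
(3,6): no bracket -> illegal
(3,7): flips 1 -> legal
(4,7): no bracket -> illegal
(5,0): no bracket -> illegal
(5,2): flips 1 -> legal
(5,3): flips 1 -> legal
(5,4): flips 1 -> legal
(5,6): flips 1 -> legal
(5,7): no bracket -> illegal
(6,1): no bracket -> illegal
(6,3): no bracket -> illegal
(7,1): no bracket -> illegal
(7,2): no bracket -> illegal
(7,3): no bracket -> illegal
B mobility = 6
-- W to move --
(1,2): flips 2 -> legal
(1,3): flips 2 -> legal
(1,4): no bracket -> illegal
(2,2): flips 1 -> legal
(2,4): flips 2 -> legal
(2,5): flips 1 -> legal
(3,2): no bracket -> illegal
(3,5): no bracket -> illegal
(5,0): no bracket -> illegal
(5,4): no bracket -> illegal
(5,6): no bracket -> illegal
(6,1): no bracket -> illegal
(6,4): flips 1 -> legal
(6,6): flips 1 -> legal
(7,0): no bracket -> illegal
(7,1): no bracket -> illegal
(7,4): no bracket -> illegal
(7,5): flips 2 -> legal
(7,6): no bracket -> illegal
W mobility = 8

Answer: B=6 W=8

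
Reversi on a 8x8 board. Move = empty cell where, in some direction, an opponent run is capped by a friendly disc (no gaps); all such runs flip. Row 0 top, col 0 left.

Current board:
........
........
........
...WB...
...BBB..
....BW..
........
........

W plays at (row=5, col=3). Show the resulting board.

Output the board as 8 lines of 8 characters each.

Place W at (5,3); scan 8 dirs for brackets.
Dir NW: first cell '.' (not opp) -> no flip
Dir N: opp run (4,3) capped by W -> flip
Dir NE: opp run (4,4), next='.' -> no flip
Dir W: first cell '.' (not opp) -> no flip
Dir E: opp run (5,4) capped by W -> flip
Dir SW: first cell '.' (not opp) -> no flip
Dir S: first cell '.' (not opp) -> no flip
Dir SE: first cell '.' (not opp) -> no flip
All flips: (4,3) (5,4)

Answer: ........
........
........
...WB...
...WBB..
...WWW..
........
........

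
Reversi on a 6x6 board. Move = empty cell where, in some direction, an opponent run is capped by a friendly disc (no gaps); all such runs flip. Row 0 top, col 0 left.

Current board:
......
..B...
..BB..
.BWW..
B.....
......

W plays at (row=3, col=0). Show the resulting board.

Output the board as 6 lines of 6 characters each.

Answer: ......
..B...
..BB..
WWWW..
B.....
......

Derivation:
Place W at (3,0); scan 8 dirs for brackets.
Dir NW: edge -> no flip
Dir N: first cell '.' (not opp) -> no flip
Dir NE: first cell '.' (not opp) -> no flip
Dir W: edge -> no flip
Dir E: opp run (3,1) capped by W -> flip
Dir SW: edge -> no flip
Dir S: opp run (4,0), next='.' -> no flip
Dir SE: first cell '.' (not opp) -> no flip
All flips: (3,1)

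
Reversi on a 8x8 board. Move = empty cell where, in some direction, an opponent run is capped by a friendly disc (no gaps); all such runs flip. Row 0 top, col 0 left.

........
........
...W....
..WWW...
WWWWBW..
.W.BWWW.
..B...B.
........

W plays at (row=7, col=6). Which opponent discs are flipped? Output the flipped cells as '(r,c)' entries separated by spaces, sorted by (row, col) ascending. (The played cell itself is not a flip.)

Answer: (6,6)

Derivation:
Dir NW: first cell '.' (not opp) -> no flip
Dir N: opp run (6,6) capped by W -> flip
Dir NE: first cell '.' (not opp) -> no flip
Dir W: first cell '.' (not opp) -> no flip
Dir E: first cell '.' (not opp) -> no flip
Dir SW: edge -> no flip
Dir S: edge -> no flip
Dir SE: edge -> no flip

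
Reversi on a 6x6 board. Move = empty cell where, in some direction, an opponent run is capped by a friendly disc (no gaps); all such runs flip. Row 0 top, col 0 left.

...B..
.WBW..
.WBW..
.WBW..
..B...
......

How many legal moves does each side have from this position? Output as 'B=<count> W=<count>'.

Answer: B=11 W=5

Derivation:
-- B to move --
(0,0): flips 1 -> legal
(0,1): no bracket -> illegal
(0,2): no bracket -> illegal
(0,4): flips 1 -> legal
(1,0): flips 2 -> legal
(1,4): flips 2 -> legal
(2,0): flips 2 -> legal
(2,4): flips 2 -> legal
(3,0): flips 2 -> legal
(3,4): flips 2 -> legal
(4,0): flips 1 -> legal
(4,1): no bracket -> illegal
(4,3): flips 3 -> legal
(4,4): flips 1 -> legal
B mobility = 11
-- W to move --
(0,1): flips 1 -> legal
(0,2): no bracket -> illegal
(0,4): no bracket -> illegal
(1,4): no bracket -> illegal
(4,1): flips 1 -> legal
(4,3): flips 1 -> legal
(5,1): flips 1 -> legal
(5,2): no bracket -> illegal
(5,3): flips 1 -> legal
W mobility = 5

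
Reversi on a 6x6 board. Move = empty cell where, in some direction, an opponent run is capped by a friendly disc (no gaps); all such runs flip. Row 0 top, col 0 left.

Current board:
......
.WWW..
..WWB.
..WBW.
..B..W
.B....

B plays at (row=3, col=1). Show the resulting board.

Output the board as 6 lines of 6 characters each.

Answer: ......
.WWW..
..WWB.
.BBBW.
..B..W
.B....

Derivation:
Place B at (3,1); scan 8 dirs for brackets.
Dir NW: first cell '.' (not opp) -> no flip
Dir N: first cell '.' (not opp) -> no flip
Dir NE: opp run (2,2) (1,3), next='.' -> no flip
Dir W: first cell '.' (not opp) -> no flip
Dir E: opp run (3,2) capped by B -> flip
Dir SW: first cell '.' (not opp) -> no flip
Dir S: first cell '.' (not opp) -> no flip
Dir SE: first cell 'B' (not opp) -> no flip
All flips: (3,2)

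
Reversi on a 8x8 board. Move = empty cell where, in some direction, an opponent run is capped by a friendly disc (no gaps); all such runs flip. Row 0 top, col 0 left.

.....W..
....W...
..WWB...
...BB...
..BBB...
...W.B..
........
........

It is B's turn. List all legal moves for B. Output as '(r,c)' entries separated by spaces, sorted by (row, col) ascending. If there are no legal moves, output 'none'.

Answer: (0,4) (1,1) (1,2) (1,3) (2,1) (6,2) (6,3) (6,4)

Derivation:
(0,3): no bracket -> illegal
(0,4): flips 1 -> legal
(0,6): no bracket -> illegal
(1,1): flips 1 -> legal
(1,2): flips 1 -> legal
(1,3): flips 1 -> legal
(1,5): no bracket -> illegal
(1,6): no bracket -> illegal
(2,1): flips 2 -> legal
(2,5): no bracket -> illegal
(3,1): no bracket -> illegal
(3,2): no bracket -> illegal
(5,2): no bracket -> illegal
(5,4): no bracket -> illegal
(6,2): flips 1 -> legal
(6,3): flips 1 -> legal
(6,4): flips 1 -> legal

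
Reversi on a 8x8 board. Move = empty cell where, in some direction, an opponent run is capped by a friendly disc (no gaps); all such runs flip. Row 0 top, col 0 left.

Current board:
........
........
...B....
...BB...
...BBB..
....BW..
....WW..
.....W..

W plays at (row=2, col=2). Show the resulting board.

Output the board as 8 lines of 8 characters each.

Answer: ........
........
..WB....
...WB...
...BWB..
....BW..
....WW..
.....W..

Derivation:
Place W at (2,2); scan 8 dirs for brackets.
Dir NW: first cell '.' (not opp) -> no flip
Dir N: first cell '.' (not opp) -> no flip
Dir NE: first cell '.' (not opp) -> no flip
Dir W: first cell '.' (not opp) -> no flip
Dir E: opp run (2,3), next='.' -> no flip
Dir SW: first cell '.' (not opp) -> no flip
Dir S: first cell '.' (not opp) -> no flip
Dir SE: opp run (3,3) (4,4) capped by W -> flip
All flips: (3,3) (4,4)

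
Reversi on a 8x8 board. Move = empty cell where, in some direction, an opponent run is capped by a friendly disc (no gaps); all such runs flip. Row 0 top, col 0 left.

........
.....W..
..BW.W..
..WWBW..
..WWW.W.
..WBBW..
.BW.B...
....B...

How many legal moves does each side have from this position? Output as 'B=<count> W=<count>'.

-- B to move --
(0,4): no bracket -> illegal
(0,5): no bracket -> illegal
(0,6): no bracket -> illegal
(1,2): flips 1 -> legal
(1,3): flips 3 -> legal
(1,4): no bracket -> illegal
(1,6): flips 1 -> legal
(2,1): flips 2 -> legal
(2,4): flips 1 -> legal
(2,6): flips 2 -> legal
(3,1): flips 3 -> legal
(3,6): flips 1 -> legal
(3,7): flips 2 -> legal
(4,1): no bracket -> illegal
(4,5): no bracket -> illegal
(4,7): no bracket -> illegal
(5,1): flips 1 -> legal
(5,6): flips 1 -> legal
(5,7): no bracket -> illegal
(6,3): flips 1 -> legal
(6,5): no bracket -> illegal
(6,6): flips 3 -> legal
(7,1): flips 1 -> legal
(7,2): flips 4 -> legal
(7,3): no bracket -> illegal
B mobility = 15
-- W to move --
(1,1): flips 1 -> legal
(1,2): flips 1 -> legal
(1,3): no bracket -> illegal
(2,1): flips 1 -> legal
(2,4): flips 1 -> legal
(3,1): no bracket -> illegal
(4,5): flips 1 -> legal
(5,0): no bracket -> illegal
(5,1): no bracket -> illegal
(6,0): flips 1 -> legal
(6,3): flips 1 -> legal
(6,5): flips 1 -> legal
(7,0): flips 1 -> legal
(7,1): no bracket -> illegal
(7,2): no bracket -> illegal
(7,3): flips 1 -> legal
(7,5): flips 2 -> legal
W mobility = 11

Answer: B=15 W=11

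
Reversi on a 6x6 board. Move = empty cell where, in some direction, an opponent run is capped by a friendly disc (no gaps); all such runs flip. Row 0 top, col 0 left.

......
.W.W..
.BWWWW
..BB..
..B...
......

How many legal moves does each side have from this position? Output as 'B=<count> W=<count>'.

Answer: B=6 W=7

Derivation:
-- B to move --
(0,0): flips 2 -> legal
(0,1): flips 1 -> legal
(0,2): no bracket -> illegal
(0,3): flips 2 -> legal
(0,4): no bracket -> illegal
(1,0): no bracket -> illegal
(1,2): flips 1 -> legal
(1,4): flips 1 -> legal
(1,5): flips 1 -> legal
(2,0): no bracket -> illegal
(3,1): no bracket -> illegal
(3,4): no bracket -> illegal
(3,5): no bracket -> illegal
B mobility = 6
-- W to move --
(1,0): no bracket -> illegal
(1,2): no bracket -> illegal
(2,0): flips 1 -> legal
(3,0): no bracket -> illegal
(3,1): flips 1 -> legal
(3,4): no bracket -> illegal
(4,1): flips 1 -> legal
(4,3): flips 1 -> legal
(4,4): flips 1 -> legal
(5,1): flips 2 -> legal
(5,2): flips 2 -> legal
(5,3): no bracket -> illegal
W mobility = 7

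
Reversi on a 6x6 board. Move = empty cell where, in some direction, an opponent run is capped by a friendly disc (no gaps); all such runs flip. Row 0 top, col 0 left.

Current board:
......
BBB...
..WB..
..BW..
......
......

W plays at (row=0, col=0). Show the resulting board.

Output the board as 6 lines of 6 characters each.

Place W at (0,0); scan 8 dirs for brackets.
Dir NW: edge -> no flip
Dir N: edge -> no flip
Dir NE: edge -> no flip
Dir W: edge -> no flip
Dir E: first cell '.' (not opp) -> no flip
Dir SW: edge -> no flip
Dir S: opp run (1,0), next='.' -> no flip
Dir SE: opp run (1,1) capped by W -> flip
All flips: (1,1)

Answer: W.....
BWB...
..WB..
..BW..
......
......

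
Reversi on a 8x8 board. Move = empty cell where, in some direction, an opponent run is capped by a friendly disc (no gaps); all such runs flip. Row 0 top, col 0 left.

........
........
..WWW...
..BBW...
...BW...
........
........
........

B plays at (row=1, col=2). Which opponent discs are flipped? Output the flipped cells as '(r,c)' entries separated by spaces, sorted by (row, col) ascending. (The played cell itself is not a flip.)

Dir NW: first cell '.' (not opp) -> no flip
Dir N: first cell '.' (not opp) -> no flip
Dir NE: first cell '.' (not opp) -> no flip
Dir W: first cell '.' (not opp) -> no flip
Dir E: first cell '.' (not opp) -> no flip
Dir SW: first cell '.' (not opp) -> no flip
Dir S: opp run (2,2) capped by B -> flip
Dir SE: opp run (2,3) (3,4), next='.' -> no flip

Answer: (2,2)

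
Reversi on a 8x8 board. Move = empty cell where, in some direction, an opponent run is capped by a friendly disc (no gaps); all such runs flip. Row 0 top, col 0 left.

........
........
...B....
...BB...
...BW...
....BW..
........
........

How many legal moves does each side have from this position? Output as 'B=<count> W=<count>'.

-- B to move --
(3,5): no bracket -> illegal
(4,5): flips 1 -> legal
(4,6): no bracket -> illegal
(5,3): no bracket -> illegal
(5,6): flips 1 -> legal
(6,4): no bracket -> illegal
(6,5): no bracket -> illegal
(6,6): flips 2 -> legal
B mobility = 3
-- W to move --
(1,2): no bracket -> illegal
(1,3): no bracket -> illegal
(1,4): no bracket -> illegal
(2,2): flips 1 -> legal
(2,4): flips 1 -> legal
(2,5): no bracket -> illegal
(3,2): no bracket -> illegal
(3,5): no bracket -> illegal
(4,2): flips 1 -> legal
(4,5): no bracket -> illegal
(5,2): no bracket -> illegal
(5,3): flips 1 -> legal
(6,3): no bracket -> illegal
(6,4): flips 1 -> legal
(6,5): no bracket -> illegal
W mobility = 5

Answer: B=3 W=5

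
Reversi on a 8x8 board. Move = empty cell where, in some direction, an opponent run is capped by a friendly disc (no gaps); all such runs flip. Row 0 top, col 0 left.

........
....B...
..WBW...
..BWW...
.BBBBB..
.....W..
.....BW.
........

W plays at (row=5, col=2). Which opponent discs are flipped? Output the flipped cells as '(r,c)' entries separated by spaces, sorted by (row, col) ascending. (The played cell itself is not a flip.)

Answer: (3,2) (4,2) (4,3)

Derivation:
Dir NW: opp run (4,1), next='.' -> no flip
Dir N: opp run (4,2) (3,2) capped by W -> flip
Dir NE: opp run (4,3) capped by W -> flip
Dir W: first cell '.' (not opp) -> no flip
Dir E: first cell '.' (not opp) -> no flip
Dir SW: first cell '.' (not opp) -> no flip
Dir S: first cell '.' (not opp) -> no flip
Dir SE: first cell '.' (not opp) -> no flip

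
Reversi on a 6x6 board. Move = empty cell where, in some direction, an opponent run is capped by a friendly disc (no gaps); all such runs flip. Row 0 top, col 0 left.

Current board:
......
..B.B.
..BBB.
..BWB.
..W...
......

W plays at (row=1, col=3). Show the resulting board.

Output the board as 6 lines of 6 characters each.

Place W at (1,3); scan 8 dirs for brackets.
Dir NW: first cell '.' (not opp) -> no flip
Dir N: first cell '.' (not opp) -> no flip
Dir NE: first cell '.' (not opp) -> no flip
Dir W: opp run (1,2), next='.' -> no flip
Dir E: opp run (1,4), next='.' -> no flip
Dir SW: opp run (2,2), next='.' -> no flip
Dir S: opp run (2,3) capped by W -> flip
Dir SE: opp run (2,4), next='.' -> no flip
All flips: (2,3)

Answer: ......
..BWB.
..BWB.
..BWB.
..W...
......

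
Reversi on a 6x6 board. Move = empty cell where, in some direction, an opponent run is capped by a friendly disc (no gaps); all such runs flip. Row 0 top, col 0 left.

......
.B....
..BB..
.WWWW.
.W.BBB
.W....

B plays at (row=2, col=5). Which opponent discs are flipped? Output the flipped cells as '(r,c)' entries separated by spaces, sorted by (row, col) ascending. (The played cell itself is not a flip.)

Answer: (3,4)

Derivation:
Dir NW: first cell '.' (not opp) -> no flip
Dir N: first cell '.' (not opp) -> no flip
Dir NE: edge -> no flip
Dir W: first cell '.' (not opp) -> no flip
Dir E: edge -> no flip
Dir SW: opp run (3,4) capped by B -> flip
Dir S: first cell '.' (not opp) -> no flip
Dir SE: edge -> no flip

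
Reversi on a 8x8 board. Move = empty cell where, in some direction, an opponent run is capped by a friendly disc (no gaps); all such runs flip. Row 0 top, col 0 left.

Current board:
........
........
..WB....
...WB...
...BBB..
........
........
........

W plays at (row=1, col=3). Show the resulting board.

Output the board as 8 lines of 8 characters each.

Answer: ........
...W....
..WW....
...WB...
...BBB..
........
........
........

Derivation:
Place W at (1,3); scan 8 dirs for brackets.
Dir NW: first cell '.' (not opp) -> no flip
Dir N: first cell '.' (not opp) -> no flip
Dir NE: first cell '.' (not opp) -> no flip
Dir W: first cell '.' (not opp) -> no flip
Dir E: first cell '.' (not opp) -> no flip
Dir SW: first cell 'W' (not opp) -> no flip
Dir S: opp run (2,3) capped by W -> flip
Dir SE: first cell '.' (not opp) -> no flip
All flips: (2,3)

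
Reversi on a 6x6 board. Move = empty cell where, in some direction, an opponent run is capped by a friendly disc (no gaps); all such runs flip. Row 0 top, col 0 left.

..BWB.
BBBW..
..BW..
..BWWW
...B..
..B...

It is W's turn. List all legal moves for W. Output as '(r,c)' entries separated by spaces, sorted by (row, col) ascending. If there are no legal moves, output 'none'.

Answer: (0,0) (0,1) (0,5) (2,1) (3,1) (4,1) (5,3)

Derivation:
(0,0): flips 2 -> legal
(0,1): flips 2 -> legal
(0,5): flips 1 -> legal
(1,4): no bracket -> illegal
(1,5): no bracket -> illegal
(2,0): no bracket -> illegal
(2,1): flips 2 -> legal
(3,1): flips 2 -> legal
(4,1): flips 1 -> legal
(4,2): no bracket -> illegal
(4,4): no bracket -> illegal
(5,1): no bracket -> illegal
(5,3): flips 1 -> legal
(5,4): no bracket -> illegal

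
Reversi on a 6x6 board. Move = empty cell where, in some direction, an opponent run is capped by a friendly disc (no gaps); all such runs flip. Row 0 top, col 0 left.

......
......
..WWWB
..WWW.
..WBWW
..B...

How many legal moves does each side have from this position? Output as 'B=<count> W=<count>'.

Answer: B=4 W=2

Derivation:
-- B to move --
(1,1): no bracket -> illegal
(1,2): flips 3 -> legal
(1,3): flips 2 -> legal
(1,4): no bracket -> illegal
(1,5): no bracket -> illegal
(2,1): flips 4 -> legal
(3,1): no bracket -> illegal
(3,5): no bracket -> illegal
(4,1): flips 1 -> legal
(5,1): no bracket -> illegal
(5,3): no bracket -> illegal
(5,4): no bracket -> illegal
(5,5): no bracket -> illegal
B mobility = 4
-- W to move --
(1,4): no bracket -> illegal
(1,5): no bracket -> illegal
(3,5): no bracket -> illegal
(4,1): no bracket -> illegal
(5,1): no bracket -> illegal
(5,3): flips 1 -> legal
(5,4): flips 1 -> legal
W mobility = 2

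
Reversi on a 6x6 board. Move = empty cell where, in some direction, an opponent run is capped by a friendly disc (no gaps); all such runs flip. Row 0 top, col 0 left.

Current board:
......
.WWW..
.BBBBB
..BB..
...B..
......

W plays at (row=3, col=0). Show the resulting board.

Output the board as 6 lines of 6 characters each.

Answer: ......
.WWW..
.WBBBB
W.BB..
...B..
......

Derivation:
Place W at (3,0); scan 8 dirs for brackets.
Dir NW: edge -> no flip
Dir N: first cell '.' (not opp) -> no flip
Dir NE: opp run (2,1) capped by W -> flip
Dir W: edge -> no flip
Dir E: first cell '.' (not opp) -> no flip
Dir SW: edge -> no flip
Dir S: first cell '.' (not opp) -> no flip
Dir SE: first cell '.' (not opp) -> no flip
All flips: (2,1)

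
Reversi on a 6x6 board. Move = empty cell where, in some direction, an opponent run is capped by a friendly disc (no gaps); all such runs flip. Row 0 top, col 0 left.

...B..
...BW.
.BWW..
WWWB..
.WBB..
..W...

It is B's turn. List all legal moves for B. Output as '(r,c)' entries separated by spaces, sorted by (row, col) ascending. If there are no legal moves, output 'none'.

(0,4): no bracket -> illegal
(0,5): no bracket -> illegal
(1,1): flips 1 -> legal
(1,2): flips 2 -> legal
(1,5): flips 1 -> legal
(2,0): flips 1 -> legal
(2,4): flips 2 -> legal
(2,5): flips 1 -> legal
(3,4): no bracket -> illegal
(4,0): flips 3 -> legal
(5,0): no bracket -> illegal
(5,1): flips 2 -> legal
(5,3): no bracket -> illegal

Answer: (1,1) (1,2) (1,5) (2,0) (2,4) (2,5) (4,0) (5,1)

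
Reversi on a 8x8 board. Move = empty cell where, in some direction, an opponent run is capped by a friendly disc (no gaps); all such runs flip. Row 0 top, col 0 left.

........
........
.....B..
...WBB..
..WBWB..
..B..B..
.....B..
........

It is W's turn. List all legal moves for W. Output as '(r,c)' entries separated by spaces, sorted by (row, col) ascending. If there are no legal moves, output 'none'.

(1,4): no bracket -> illegal
(1,5): no bracket -> illegal
(1,6): no bracket -> illegal
(2,3): no bracket -> illegal
(2,4): flips 1 -> legal
(2,6): flips 1 -> legal
(3,2): no bracket -> illegal
(3,6): flips 2 -> legal
(4,1): no bracket -> illegal
(4,6): flips 1 -> legal
(5,1): no bracket -> illegal
(5,3): flips 1 -> legal
(5,4): no bracket -> illegal
(5,6): no bracket -> illegal
(6,1): no bracket -> illegal
(6,2): flips 1 -> legal
(6,3): no bracket -> illegal
(6,4): no bracket -> illegal
(6,6): flips 1 -> legal
(7,4): no bracket -> illegal
(7,5): no bracket -> illegal
(7,6): no bracket -> illegal

Answer: (2,4) (2,6) (3,6) (4,6) (5,3) (6,2) (6,6)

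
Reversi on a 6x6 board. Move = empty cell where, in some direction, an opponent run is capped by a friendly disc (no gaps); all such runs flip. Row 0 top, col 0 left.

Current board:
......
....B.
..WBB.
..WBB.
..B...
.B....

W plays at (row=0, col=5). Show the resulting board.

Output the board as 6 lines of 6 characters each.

Answer: .....W
....W.
..WWB.
..WBB.
..B...
.B....

Derivation:
Place W at (0,5); scan 8 dirs for brackets.
Dir NW: edge -> no flip
Dir N: edge -> no flip
Dir NE: edge -> no flip
Dir W: first cell '.' (not opp) -> no flip
Dir E: edge -> no flip
Dir SW: opp run (1,4) (2,3) capped by W -> flip
Dir S: first cell '.' (not opp) -> no flip
Dir SE: edge -> no flip
All flips: (1,4) (2,3)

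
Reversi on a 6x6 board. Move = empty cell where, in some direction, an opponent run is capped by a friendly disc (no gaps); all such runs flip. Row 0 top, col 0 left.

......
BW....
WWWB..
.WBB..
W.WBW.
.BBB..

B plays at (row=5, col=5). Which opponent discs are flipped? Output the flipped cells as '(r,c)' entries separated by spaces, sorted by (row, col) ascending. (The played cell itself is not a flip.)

Answer: (4,4)

Derivation:
Dir NW: opp run (4,4) capped by B -> flip
Dir N: first cell '.' (not opp) -> no flip
Dir NE: edge -> no flip
Dir W: first cell '.' (not opp) -> no flip
Dir E: edge -> no flip
Dir SW: edge -> no flip
Dir S: edge -> no flip
Dir SE: edge -> no flip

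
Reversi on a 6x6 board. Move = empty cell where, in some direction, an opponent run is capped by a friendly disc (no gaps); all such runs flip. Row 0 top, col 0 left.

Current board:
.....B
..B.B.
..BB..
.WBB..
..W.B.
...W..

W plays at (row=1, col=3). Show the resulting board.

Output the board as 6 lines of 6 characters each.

Answer: .....B
..BWB.
..WB..
.WBB..
..W.B.
...W..

Derivation:
Place W at (1,3); scan 8 dirs for brackets.
Dir NW: first cell '.' (not opp) -> no flip
Dir N: first cell '.' (not opp) -> no flip
Dir NE: first cell '.' (not opp) -> no flip
Dir W: opp run (1,2), next='.' -> no flip
Dir E: opp run (1,4), next='.' -> no flip
Dir SW: opp run (2,2) capped by W -> flip
Dir S: opp run (2,3) (3,3), next='.' -> no flip
Dir SE: first cell '.' (not opp) -> no flip
All flips: (2,2)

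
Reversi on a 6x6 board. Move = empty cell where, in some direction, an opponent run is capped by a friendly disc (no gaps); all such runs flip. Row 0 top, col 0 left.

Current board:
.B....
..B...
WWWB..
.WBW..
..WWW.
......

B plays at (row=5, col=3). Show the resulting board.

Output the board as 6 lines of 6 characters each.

Answer: .B....
..B...
WWWB..
.WBB..
..WBW.
...B..

Derivation:
Place B at (5,3); scan 8 dirs for brackets.
Dir NW: opp run (4,2) (3,1) (2,0), next=edge -> no flip
Dir N: opp run (4,3) (3,3) capped by B -> flip
Dir NE: opp run (4,4), next='.' -> no flip
Dir W: first cell '.' (not opp) -> no flip
Dir E: first cell '.' (not opp) -> no flip
Dir SW: edge -> no flip
Dir S: edge -> no flip
Dir SE: edge -> no flip
All flips: (3,3) (4,3)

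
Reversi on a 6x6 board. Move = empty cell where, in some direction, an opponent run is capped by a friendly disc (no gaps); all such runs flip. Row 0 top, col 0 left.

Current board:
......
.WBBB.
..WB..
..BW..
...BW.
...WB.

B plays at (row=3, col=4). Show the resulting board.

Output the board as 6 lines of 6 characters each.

Place B at (3,4); scan 8 dirs for brackets.
Dir NW: first cell 'B' (not opp) -> no flip
Dir N: first cell '.' (not opp) -> no flip
Dir NE: first cell '.' (not opp) -> no flip
Dir W: opp run (3,3) capped by B -> flip
Dir E: first cell '.' (not opp) -> no flip
Dir SW: first cell 'B' (not opp) -> no flip
Dir S: opp run (4,4) capped by B -> flip
Dir SE: first cell '.' (not opp) -> no flip
All flips: (3,3) (4,4)

Answer: ......
.WBBB.
..WB..
..BBB.
...BB.
...WB.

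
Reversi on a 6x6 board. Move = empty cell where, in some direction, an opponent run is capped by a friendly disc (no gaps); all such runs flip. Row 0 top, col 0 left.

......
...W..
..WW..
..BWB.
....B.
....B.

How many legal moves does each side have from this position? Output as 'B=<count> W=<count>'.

-- B to move --
(0,2): no bracket -> illegal
(0,3): no bracket -> illegal
(0,4): no bracket -> illegal
(1,1): flips 2 -> legal
(1,2): flips 2 -> legal
(1,4): flips 1 -> legal
(2,1): no bracket -> illegal
(2,4): no bracket -> illegal
(3,1): no bracket -> illegal
(4,2): no bracket -> illegal
(4,3): no bracket -> illegal
B mobility = 3
-- W to move --
(2,1): no bracket -> illegal
(2,4): no bracket -> illegal
(2,5): no bracket -> illegal
(3,1): flips 1 -> legal
(3,5): flips 1 -> legal
(4,1): flips 1 -> legal
(4,2): flips 1 -> legal
(4,3): no bracket -> illegal
(4,5): flips 1 -> legal
(5,3): no bracket -> illegal
(5,5): flips 1 -> legal
W mobility = 6

Answer: B=3 W=6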